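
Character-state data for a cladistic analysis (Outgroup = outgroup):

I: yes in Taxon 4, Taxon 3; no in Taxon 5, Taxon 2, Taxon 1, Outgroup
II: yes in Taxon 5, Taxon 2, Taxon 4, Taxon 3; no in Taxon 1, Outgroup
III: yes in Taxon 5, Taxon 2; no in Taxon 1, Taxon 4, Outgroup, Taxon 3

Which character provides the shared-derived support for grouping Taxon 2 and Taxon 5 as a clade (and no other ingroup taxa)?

III

The outgroup has state 'no' for every character, so 'yes' is the derived state throughout.
Only Taxon 3 and Taxon 4 show the derived state 'yes' for I, supporting them as a clade.
II: derived state 'yes' in Taxon 2, Taxon 3, Taxon 4, and Taxon 5 only — synapomorphy for {Taxon 2, Taxon 3, Taxon 4, Taxon 5}.
III (derived state 'yes') is shared by Taxon 2 and Taxon 5 — a synapomorphy uniting that clade.
Most parsimonious ingroup topology: (((Taxon 4,Taxon 3),(Taxon 2,Taxon 5)),Taxon 1).
The clade {Taxon 2, Taxon 5} is supported by III: its derived state 'yes' occurs in exactly those taxa and in no other taxon (including the outgroup).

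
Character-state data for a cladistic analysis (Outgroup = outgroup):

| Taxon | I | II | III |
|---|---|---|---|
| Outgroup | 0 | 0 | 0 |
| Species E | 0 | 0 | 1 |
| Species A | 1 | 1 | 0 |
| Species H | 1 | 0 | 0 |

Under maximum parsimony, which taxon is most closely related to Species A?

The outgroup has state '0' for every character, so '1' is the derived state throughout.
I (derived state '1') is shared by Species A and Species H — a synapomorphy uniting that clade.
II: derived state '1' in Species A only — an autapomorphy, so it tells us nothing about relationships among taxa.
III (derived state '1') is unique to Species E (autapomorphy; uninformative for grouping).
Most parsimonious ingroup topology: (Species E,(Species H,Species A)).
Species A and Species H form a cherry on this tree, so they are sister taxa.

Species H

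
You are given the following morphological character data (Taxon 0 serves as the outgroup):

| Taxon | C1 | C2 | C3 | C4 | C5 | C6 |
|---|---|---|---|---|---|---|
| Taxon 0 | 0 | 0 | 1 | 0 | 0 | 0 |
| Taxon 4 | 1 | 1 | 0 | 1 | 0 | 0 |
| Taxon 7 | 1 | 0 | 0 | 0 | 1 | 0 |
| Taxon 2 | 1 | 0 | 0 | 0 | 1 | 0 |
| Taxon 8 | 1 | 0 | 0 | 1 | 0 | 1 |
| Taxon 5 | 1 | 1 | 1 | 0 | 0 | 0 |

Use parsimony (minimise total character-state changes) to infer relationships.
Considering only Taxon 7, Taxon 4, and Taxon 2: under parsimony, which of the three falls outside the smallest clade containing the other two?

Taxon 4

Character polarity is set by the outgroup: the derived state is whichever differs from the outgroup's state, so for C3 the derived state is '0', and for the remaining characters it is '1'.
All ingroup taxa share the derived state '1' for C1; it defines the ingroup but does not resolve relationships within it.
C2 (state '1') occurs in Taxon 4 and Taxon 5 but conflicts with the nesting implied by the other characters — most parsimoniously interpreted as homoplasy.
Only Taxon 2, Taxon 4, Taxon 7, and Taxon 8 show the derived state '0' for C3, supporting them as a clade.
C4: derived state '1' in Taxon 4 and Taxon 8 only — synapomorphy for {Taxon 4, Taxon 8}.
C5 (derived state '1') is shared by Taxon 2 and Taxon 7 — a synapomorphy uniting that clade.
C6: derived state '1' in Taxon 8 only — an autapomorphy, so it tells us nothing about relationships among taxa.
Most parsimonious ingroup topology: (((Taxon 4,Taxon 8),(Taxon 7,Taxon 2)),Taxon 5).
Taxon 2 and Taxon 7 share a more recent common ancestor with each other than either does with Taxon 4, so Taxon 4 is the least closely related of the three.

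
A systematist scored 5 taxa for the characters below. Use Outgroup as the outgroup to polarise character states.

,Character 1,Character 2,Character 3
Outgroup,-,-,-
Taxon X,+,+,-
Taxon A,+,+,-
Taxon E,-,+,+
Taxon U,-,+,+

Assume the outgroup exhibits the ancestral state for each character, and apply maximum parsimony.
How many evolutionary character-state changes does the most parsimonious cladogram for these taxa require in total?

The outgroup has state '-' for every character, so '+' is the derived state throughout.
Character 1 (derived state '+') is shared by Taxon A and Taxon X — a synapomorphy uniting that clade.
Character 2 (derived state '+') is shared by all ingroup taxa — unites the whole ingroup.
Only Taxon E and Taxon U show the derived state '+' for Character 3, supporting them as a clade.
Most parsimonious ingroup topology: ((Taxon X,Taxon A),(Taxon E,Taxon U)).
Changes per character on this tree: Character 1: 1; Character 2: 1; Character 3: 1.
Total = 3.

3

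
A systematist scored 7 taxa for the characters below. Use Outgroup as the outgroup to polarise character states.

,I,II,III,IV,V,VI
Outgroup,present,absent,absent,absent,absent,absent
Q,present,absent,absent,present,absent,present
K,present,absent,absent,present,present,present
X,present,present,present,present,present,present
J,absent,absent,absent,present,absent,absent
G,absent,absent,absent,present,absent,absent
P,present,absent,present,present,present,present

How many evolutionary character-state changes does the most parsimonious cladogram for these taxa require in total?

Character polarity is set by the outgroup: the derived state is whichever differs from the outgroup's state, so for I the derived state is 'absent', and for the remaining characters it is 'present'.
I: derived state 'absent' in G and J only — synapomorphy for {G, J}.
II (derived state 'present') is unique to X (autapomorphy; uninformative for grouping).
III: derived state 'present' in P and X only — synapomorphy for {P, X}.
IV (derived state 'present') is shared by all ingroup taxa — unites the whole ingroup.
Only K, P, and X show the derived state 'present' for V, supporting them as a clade.
VI: derived state 'present' in K, P, Q, and X only — synapomorphy for {K, P, Q, X}.
Most parsimonious ingroup topology: ((Q,(K,(X,P))),(J,G)).
Changes per character on this tree: I: 1; II: 1; III: 1; IV: 1; V: 1; VI: 1.
Total = 6.

6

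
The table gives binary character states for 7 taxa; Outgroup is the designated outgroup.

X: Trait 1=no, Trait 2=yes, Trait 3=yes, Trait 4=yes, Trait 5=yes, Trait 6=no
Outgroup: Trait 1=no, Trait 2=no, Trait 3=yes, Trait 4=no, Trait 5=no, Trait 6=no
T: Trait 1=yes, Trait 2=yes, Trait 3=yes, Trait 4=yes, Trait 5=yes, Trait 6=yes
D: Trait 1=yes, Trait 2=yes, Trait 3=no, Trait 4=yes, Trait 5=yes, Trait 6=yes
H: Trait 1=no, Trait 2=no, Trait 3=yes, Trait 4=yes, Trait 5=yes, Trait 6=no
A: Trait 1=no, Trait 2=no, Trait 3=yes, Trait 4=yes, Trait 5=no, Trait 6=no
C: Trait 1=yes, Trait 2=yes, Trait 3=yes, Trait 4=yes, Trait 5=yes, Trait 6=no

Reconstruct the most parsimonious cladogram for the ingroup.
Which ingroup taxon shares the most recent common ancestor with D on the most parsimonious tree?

T

Character polarity is set by the outgroup: the derived state is whichever differs from the outgroup's state, so for Trait 3 the derived state is 'no', and for the remaining characters it is 'yes'.
Only C, D, and T show the derived state 'yes' for Trait 1, supporting them as a clade.
Trait 2: derived state 'yes' in C, D, T, and X only — synapomorphy for {C, D, T, X}.
Trait 3 (derived state 'no') is unique to D (autapomorphy; uninformative for grouping).
Trait 4 (derived state 'yes') is shared by all ingroup taxa — unites the whole ingroup.
Only C, D, H, T, and X show the derived state 'yes' for Trait 5, supporting them as a clade.
Trait 6 (derived state 'yes') is shared by D and T — a synapomorphy uniting that clade.
Most parsimonious ingroup topology: (A,((((T,D),C),X),H)).
D and T form a cherry on this tree, so they are sister taxa.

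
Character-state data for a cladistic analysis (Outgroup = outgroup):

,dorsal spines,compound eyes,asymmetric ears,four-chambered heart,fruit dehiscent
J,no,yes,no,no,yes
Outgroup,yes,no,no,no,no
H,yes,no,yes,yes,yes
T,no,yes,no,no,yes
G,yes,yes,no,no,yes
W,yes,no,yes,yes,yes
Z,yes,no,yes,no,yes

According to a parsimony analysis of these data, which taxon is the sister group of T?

Character polarity is set by the outgroup: the derived state is whichever differs from the outgroup's state, so for dorsal spines the derived state is 'no', and for the remaining characters it is 'yes'.
dorsal spines (derived state 'no') is shared by J and T — a synapomorphy uniting that clade.
compound eyes: derived state 'yes' in G, J, and T only — synapomorphy for {G, J, T}.
Only H, W, and Z show the derived state 'yes' for asymmetric ears, supporting them as a clade.
Only H and W show the derived state 'yes' for four-chambered heart, supporting them as a clade.
fruit dehiscent (derived state 'yes') is shared by all ingroup taxa — unites the whole ingroup.
Most parsimonious ingroup topology: (((H,W),Z),((J,T),G)).
T and J form a cherry on this tree, so they are sister taxa.

J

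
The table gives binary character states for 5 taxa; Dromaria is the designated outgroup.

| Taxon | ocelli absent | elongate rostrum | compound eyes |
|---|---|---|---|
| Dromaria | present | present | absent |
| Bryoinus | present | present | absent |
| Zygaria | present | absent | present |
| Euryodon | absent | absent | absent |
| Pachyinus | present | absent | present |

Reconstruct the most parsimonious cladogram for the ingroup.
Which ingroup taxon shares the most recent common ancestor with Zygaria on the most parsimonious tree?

Pachyinus

Character polarity is set by the outgroup: the derived state is whichever differs from the outgroup's state, so for ocelli absent, elongate rostrum the derived state is 'absent', and for the remaining characters it is 'present'.
ocelli absent (derived state 'absent') is unique to Euryodon (autapomorphy; uninformative for grouping).
elongate rostrum (derived state 'absent') is shared by Euryodon, Pachyinus, and Zygaria — a synapomorphy uniting that clade.
compound eyes (derived state 'present') is shared by Pachyinus and Zygaria — a synapomorphy uniting that clade.
Most parsimonious ingroup topology: (Bryoinus,((Zygaria,Pachyinus),Euryodon)).
Zygaria and Pachyinus form a cherry on this tree, so they are sister taxa.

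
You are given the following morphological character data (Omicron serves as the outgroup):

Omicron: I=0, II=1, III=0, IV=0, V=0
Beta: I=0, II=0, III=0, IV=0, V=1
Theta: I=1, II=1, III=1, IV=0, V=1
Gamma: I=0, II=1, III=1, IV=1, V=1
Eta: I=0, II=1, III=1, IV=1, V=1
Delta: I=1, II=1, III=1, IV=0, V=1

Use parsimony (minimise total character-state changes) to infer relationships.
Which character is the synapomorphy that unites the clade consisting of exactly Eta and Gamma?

Character polarity is set by the outgroup: the derived state is whichever differs from the outgroup's state, so for II the derived state is '0', and for the remaining characters it is '1'.
Only Delta and Theta show the derived state '1' for I, supporting them as a clade.
II: derived state '0' in Beta only — an autapomorphy, so it tells us nothing about relationships among taxa.
Only Delta, Eta, Gamma, and Theta show the derived state '1' for III, supporting them as a clade.
IV (derived state '1') is shared by Eta and Gamma — a synapomorphy uniting that clade.
All ingroup taxa share the derived state '1' for V; it defines the ingroup but does not resolve relationships within it.
Most parsimonious ingroup topology: (Beta,((Theta,Delta),(Gamma,Eta))).
The clade {Eta, Gamma} is supported by IV: its derived state '1' occurs in exactly those taxa and in no other taxon (including the outgroup).

IV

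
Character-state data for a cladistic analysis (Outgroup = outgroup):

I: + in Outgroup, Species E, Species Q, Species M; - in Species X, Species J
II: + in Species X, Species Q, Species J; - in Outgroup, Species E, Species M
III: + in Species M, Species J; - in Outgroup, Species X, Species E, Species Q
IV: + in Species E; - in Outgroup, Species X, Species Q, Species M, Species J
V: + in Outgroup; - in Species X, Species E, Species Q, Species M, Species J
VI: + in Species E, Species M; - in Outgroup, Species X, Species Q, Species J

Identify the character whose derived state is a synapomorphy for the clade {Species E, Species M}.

VI

Character polarity is set by the outgroup: the derived state is whichever differs from the outgroup's state, so for I, V the derived state is '-', and for the remaining characters it is '+'.
Only Species J and Species X show the derived state '-' for I, supporting them as a clade.
II (derived state '+') is shared by Species J, Species Q, and Species X — a synapomorphy uniting that clade.
III (state '+') occurs in Species J and Species M but conflicts with the nesting implied by the other characters — most parsimoniously interpreted as homoplasy.
IV: derived state '+' in Species E only — an autapomorphy, so it tells us nothing about relationships among taxa.
V (derived state '-') is shared by all ingroup taxa — unites the whole ingroup.
VI: derived state '+' in Species E and Species M only — synapomorphy for {Species E, Species M}.
Most parsimonious ingroup topology: (((Species X,Species J),Species Q),(Species E,Species M)).
The clade {Species E, Species M} is supported by VI: its derived state '+' occurs in exactly those taxa and in no other taxon (including the outgroup).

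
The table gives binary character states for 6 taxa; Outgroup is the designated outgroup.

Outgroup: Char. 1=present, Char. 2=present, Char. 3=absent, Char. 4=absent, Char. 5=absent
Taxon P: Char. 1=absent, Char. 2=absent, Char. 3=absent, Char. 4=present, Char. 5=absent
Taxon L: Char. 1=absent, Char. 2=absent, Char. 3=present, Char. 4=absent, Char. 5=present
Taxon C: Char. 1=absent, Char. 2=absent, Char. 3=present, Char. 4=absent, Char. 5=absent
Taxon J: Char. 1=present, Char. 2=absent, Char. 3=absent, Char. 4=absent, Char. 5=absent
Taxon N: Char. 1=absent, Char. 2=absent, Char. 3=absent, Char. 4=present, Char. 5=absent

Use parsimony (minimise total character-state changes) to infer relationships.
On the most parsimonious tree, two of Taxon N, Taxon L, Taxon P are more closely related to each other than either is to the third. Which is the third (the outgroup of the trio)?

Taxon L

Character polarity is set by the outgroup: the derived state is whichever differs from the outgroup's state, so for Char. 1, Char. 2 the derived state is 'absent', and for the remaining characters it is 'present'.
Char. 1 (derived state 'absent') is shared by Taxon C, Taxon L, Taxon N, and Taxon P — a synapomorphy uniting that clade.
All ingroup taxa share the derived state 'absent' for Char. 2; it defines the ingroup but does not resolve relationships within it.
Char. 3: derived state 'present' in Taxon C and Taxon L only — synapomorphy for {Taxon C, Taxon L}.
Char. 4: derived state 'present' in Taxon N and Taxon P only — synapomorphy for {Taxon N, Taxon P}.
Char. 5 (derived state 'present') is unique to Taxon L (autapomorphy; uninformative for grouping).
Most parsimonious ingroup topology: (((Taxon P,Taxon N),(Taxon L,Taxon C)),Taxon J).
Taxon N and Taxon P share a more recent common ancestor with each other than either does with Taxon L, so Taxon L is the least closely related of the three.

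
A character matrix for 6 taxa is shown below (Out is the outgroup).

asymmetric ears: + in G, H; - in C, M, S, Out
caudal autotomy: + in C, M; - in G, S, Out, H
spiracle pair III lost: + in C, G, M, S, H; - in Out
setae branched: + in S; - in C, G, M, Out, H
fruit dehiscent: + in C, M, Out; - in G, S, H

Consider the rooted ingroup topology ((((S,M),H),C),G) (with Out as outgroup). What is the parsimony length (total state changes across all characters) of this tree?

Map each character onto ((((S,M),H),C),G) (rooted by Out) and count the minimum state changes it requires (Fitch parsimony):
asymmetric ears: 2; caudal autotomy: 2; spiracle pair III lost: 1; setae branched: 1; fruit dehiscent: 3.
Total tree length = 9.

9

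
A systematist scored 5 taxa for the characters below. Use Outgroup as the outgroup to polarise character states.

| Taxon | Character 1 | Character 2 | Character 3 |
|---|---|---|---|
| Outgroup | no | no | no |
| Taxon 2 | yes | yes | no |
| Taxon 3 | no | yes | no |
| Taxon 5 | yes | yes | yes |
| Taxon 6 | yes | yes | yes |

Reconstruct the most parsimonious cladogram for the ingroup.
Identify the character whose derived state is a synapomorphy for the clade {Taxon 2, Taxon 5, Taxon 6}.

The outgroup has state 'no' for every character, so 'yes' is the derived state throughout.
Character 1 (derived state 'yes') is shared by Taxon 2, Taxon 5, and Taxon 6 — a synapomorphy uniting that clade.
All ingroup taxa share the derived state 'yes' for Character 2; it defines the ingroup but does not resolve relationships within it.
Only Taxon 5 and Taxon 6 show the derived state 'yes' for Character 3, supporting them as a clade.
Most parsimonious ingroup topology: ((Taxon 2,(Taxon 5,Taxon 6)),Taxon 3).
The clade {Taxon 2, Taxon 5, Taxon 6} is supported by Character 1: its derived state 'yes' occurs in exactly those taxa and in no other taxon (including the outgroup).

Character 1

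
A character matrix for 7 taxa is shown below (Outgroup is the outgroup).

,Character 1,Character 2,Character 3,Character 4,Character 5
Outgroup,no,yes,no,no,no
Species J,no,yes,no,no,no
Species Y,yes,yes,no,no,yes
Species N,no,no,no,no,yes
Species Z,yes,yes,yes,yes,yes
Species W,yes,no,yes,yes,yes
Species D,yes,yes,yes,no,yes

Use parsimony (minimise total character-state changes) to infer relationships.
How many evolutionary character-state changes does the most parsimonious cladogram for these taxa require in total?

Character polarity is set by the outgroup: the derived state is whichever differs from the outgroup's state, so for Character 2 the derived state is 'no', and for the remaining characters it is 'yes'.
Only Species D, Species W, Species Y, and Species Z show the derived state 'yes' for Character 1, supporting them as a clade.
Character 2 (state 'no') occurs in Species N and Species W but conflicts with the nesting implied by the other characters — most parsimoniously interpreted as homoplasy.
Character 3: derived state 'yes' in Species D, Species W, and Species Z only — synapomorphy for {Species D, Species W, Species Z}.
Only Species W and Species Z show the derived state 'yes' for Character 4, supporting them as a clade.
Only Species D, Species N, Species W, Species Y, and Species Z show the derived state 'yes' for Character 5, supporting them as a clade.
Most parsimonious ingroup topology: (Species J,((Species Y,((Species Z,Species W),Species D)),Species N)).
Changes per character on this tree: Character 1: 1; Character 2: 2; Character 3: 1; Character 4: 1; Character 5: 1.
Total = 6.

6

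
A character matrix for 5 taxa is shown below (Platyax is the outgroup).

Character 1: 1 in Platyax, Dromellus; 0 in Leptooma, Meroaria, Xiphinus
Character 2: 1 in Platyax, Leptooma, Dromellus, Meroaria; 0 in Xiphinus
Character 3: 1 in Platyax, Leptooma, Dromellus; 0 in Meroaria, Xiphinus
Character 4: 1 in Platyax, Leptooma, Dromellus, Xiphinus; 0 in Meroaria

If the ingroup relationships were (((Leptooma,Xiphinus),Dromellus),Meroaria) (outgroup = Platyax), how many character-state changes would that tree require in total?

6

Map each character onto (((Leptooma,Xiphinus),Dromellus),Meroaria) (rooted by Platyax) and count the minimum state changes it requires (Fitch parsimony):
Character 1: 2; Character 2: 1; Character 3: 2; Character 4: 1.
Total tree length = 6.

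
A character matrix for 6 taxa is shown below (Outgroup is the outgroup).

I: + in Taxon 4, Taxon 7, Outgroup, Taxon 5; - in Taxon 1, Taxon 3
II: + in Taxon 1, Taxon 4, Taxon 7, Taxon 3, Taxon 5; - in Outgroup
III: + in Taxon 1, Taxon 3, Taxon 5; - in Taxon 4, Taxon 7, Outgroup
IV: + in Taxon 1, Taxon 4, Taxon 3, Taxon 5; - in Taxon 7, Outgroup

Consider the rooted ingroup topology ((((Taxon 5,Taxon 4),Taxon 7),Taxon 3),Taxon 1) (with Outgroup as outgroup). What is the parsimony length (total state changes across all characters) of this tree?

8

Map each character onto ((((Taxon 5,Taxon 4),Taxon 7),Taxon 3),Taxon 1) (rooted by Outgroup) and count the minimum state changes it requires (Fitch parsimony):
I: 2; II: 1; III: 3; IV: 2.
Total tree length = 8.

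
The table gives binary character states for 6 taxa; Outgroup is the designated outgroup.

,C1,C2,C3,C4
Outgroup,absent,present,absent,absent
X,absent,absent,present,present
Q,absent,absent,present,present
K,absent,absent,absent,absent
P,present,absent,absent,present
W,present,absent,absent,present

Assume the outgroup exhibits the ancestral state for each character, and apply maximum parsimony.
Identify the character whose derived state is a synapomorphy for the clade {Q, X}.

C3

Character polarity is set by the outgroup: the derived state is whichever differs from the outgroup's state, so for C2 the derived state is 'absent', and for the remaining characters it is 'present'.
C1: derived state 'present' in P and W only — synapomorphy for {P, W}.
All ingroup taxa share the derived state 'absent' for C2; it defines the ingroup but does not resolve relationships within it.
Only Q and X show the derived state 'present' for C3, supporting them as a clade.
C4: derived state 'present' in P, Q, W, and X only — synapomorphy for {P, Q, W, X}.
Most parsimonious ingroup topology: (((X,Q),(P,W)),K).
The clade {Q, X} is supported by C3: its derived state 'present' occurs in exactly those taxa and in no other taxon (including the outgroup).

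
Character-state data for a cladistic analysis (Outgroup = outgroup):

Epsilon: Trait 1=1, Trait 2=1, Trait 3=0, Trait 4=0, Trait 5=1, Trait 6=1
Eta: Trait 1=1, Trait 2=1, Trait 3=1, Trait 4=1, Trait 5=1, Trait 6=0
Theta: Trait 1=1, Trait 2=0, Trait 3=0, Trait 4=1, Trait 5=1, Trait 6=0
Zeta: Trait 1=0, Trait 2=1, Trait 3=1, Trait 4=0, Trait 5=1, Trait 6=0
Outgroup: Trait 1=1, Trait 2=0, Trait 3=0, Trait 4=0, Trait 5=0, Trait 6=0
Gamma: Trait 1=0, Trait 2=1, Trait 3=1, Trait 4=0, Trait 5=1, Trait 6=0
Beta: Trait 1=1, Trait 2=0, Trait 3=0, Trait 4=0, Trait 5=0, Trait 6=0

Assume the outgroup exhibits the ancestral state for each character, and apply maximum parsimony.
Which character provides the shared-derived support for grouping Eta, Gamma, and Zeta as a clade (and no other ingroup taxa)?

Trait 3

Character polarity is set by the outgroup: the derived state is whichever differs from the outgroup's state, so for Trait 1 the derived state is '0', and for the remaining characters it is '1'.
Trait 1: derived state '0' in Gamma and Zeta only — synapomorphy for {Gamma, Zeta}.
Trait 2 (derived state '1') is shared by Epsilon, Eta, Gamma, and Zeta — a synapomorphy uniting that clade.
Trait 3: derived state '1' in Eta, Gamma, and Zeta only — synapomorphy for {Eta, Gamma, Zeta}.
Trait 4 (state '1') occurs in Eta and Theta but conflicts with the nesting implied by the other characters — most parsimoniously interpreted as homoplasy.
Trait 5 (derived state '1') is shared by Epsilon, Eta, Gamma, Theta, and Zeta — a synapomorphy uniting that clade.
Trait 6 (derived state '1') is unique to Epsilon (autapomorphy; uninformative for grouping).
Most parsimonious ingroup topology: (((((Zeta,Gamma),Eta),Epsilon),Theta),Beta).
The clade {Eta, Gamma, Zeta} is supported by Trait 3: its derived state '1' occurs in exactly those taxa and in no other taxon (including the outgroup).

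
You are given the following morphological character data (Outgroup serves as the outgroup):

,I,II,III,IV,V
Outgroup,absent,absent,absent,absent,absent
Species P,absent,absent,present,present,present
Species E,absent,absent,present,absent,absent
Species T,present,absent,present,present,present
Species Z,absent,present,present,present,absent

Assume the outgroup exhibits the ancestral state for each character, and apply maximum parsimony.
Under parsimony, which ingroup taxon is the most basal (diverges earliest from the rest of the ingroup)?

The outgroup has state 'absent' for every character, so 'present' is the derived state throughout.
I (derived state 'present') is unique to Species T (autapomorphy; uninformative for grouping).
II: derived state 'present' in Species Z only — an autapomorphy, so it tells us nothing about relationships among taxa.
III (derived state 'present') is shared by all ingroup taxa — unites the whole ingroup.
IV (derived state 'present') is shared by Species P, Species T, and Species Z — a synapomorphy uniting that clade.
V: derived state 'present' in Species P and Species T only — synapomorphy for {Species P, Species T}.
Most parsimonious ingroup topology: (((Species P,Species T),Species Z),Species E).
Species E is sister to the clade containing all other ingroup taxa, so it is the earliest-diverging (most basal) ingroup lineage.

Species E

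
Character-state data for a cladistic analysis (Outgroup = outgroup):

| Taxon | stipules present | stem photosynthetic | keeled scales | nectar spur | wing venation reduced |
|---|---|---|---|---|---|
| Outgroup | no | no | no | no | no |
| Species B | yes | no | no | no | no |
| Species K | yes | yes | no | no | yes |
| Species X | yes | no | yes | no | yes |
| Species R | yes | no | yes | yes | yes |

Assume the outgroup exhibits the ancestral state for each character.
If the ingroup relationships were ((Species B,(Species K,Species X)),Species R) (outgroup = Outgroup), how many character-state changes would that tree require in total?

7

Map each character onto ((Species B,(Species K,Species X)),Species R) (rooted by Outgroup) and count the minimum state changes it requires (Fitch parsimony):
stipules present: 1; stem photosynthetic: 1; keeled scales: 2; nectar spur: 1; wing venation reduced: 2.
Total tree length = 7.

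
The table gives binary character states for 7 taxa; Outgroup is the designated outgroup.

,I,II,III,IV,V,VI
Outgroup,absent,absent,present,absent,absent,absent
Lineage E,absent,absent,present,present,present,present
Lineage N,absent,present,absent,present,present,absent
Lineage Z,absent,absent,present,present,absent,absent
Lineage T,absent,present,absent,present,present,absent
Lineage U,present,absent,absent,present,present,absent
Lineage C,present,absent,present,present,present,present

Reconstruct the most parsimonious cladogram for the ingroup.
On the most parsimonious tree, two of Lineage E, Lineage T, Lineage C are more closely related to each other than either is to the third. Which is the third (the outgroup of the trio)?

Lineage T

Character polarity is set by the outgroup: the derived state is whichever differs from the outgroup's state, so for III the derived state is 'absent', and for the remaining characters it is 'present'.
I (state 'present') occurs in Lineage C and Lineage U but conflicts with the nesting implied by the other characters — most parsimoniously interpreted as homoplasy.
II: derived state 'present' in Lineage N and Lineage T only — synapomorphy for {Lineage N, Lineage T}.
III (derived state 'absent') is shared by Lineage N, Lineage T, and Lineage U — a synapomorphy uniting that clade.
IV (derived state 'present') is shared by all ingroup taxa — unites the whole ingroup.
V (derived state 'present') is shared by Lineage C, Lineage E, Lineage N, Lineage T, and Lineage U — a synapomorphy uniting that clade.
Only Lineage C and Lineage E show the derived state 'present' for VI, supporting them as a clade.
Most parsimonious ingroup topology: (((Lineage E,Lineage C),((Lineage N,Lineage T),Lineage U)),Lineage Z).
Lineage E and Lineage C share a more recent common ancestor with each other than either does with Lineage T, so Lineage T is the least closely related of the three.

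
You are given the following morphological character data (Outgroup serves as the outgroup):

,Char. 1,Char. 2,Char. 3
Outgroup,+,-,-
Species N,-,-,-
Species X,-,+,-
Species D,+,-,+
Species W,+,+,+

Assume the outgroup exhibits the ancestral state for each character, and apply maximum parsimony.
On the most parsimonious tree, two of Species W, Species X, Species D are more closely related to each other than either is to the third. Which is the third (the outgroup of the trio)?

Species X

Character polarity is set by the outgroup: the derived state is whichever differs from the outgroup's state, so for Char. 1 the derived state is '-', and for the remaining characters it is '+'.
Char. 1 (derived state '-') is shared by Species N and Species X — a synapomorphy uniting that clade.
Char. 2 groups Species W and Species X, which is incompatible with the clades supported by the remaining characters; treating it as convergent (homoplasy) costs fewer steps than any alternative tree.
Char. 3: derived state '+' in Species D and Species W only — synapomorphy for {Species D, Species W}.
Most parsimonious ingroup topology: ((Species N,Species X),(Species D,Species W)).
Species D and Species W share a more recent common ancestor with each other than either does with Species X, so Species X is the least closely related of the three.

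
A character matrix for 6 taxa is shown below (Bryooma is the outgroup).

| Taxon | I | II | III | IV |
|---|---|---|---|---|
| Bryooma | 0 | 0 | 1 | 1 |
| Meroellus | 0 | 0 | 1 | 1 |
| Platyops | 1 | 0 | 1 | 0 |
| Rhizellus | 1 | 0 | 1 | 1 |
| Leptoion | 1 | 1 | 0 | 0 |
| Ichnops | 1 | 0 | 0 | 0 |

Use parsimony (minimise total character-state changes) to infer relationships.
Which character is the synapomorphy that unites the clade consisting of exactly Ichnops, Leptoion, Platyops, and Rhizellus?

Character polarity is set by the outgroup: the derived state is whichever differs from the outgroup's state, so for III, IV the derived state is '0', and for the remaining characters it is '1'.
I: derived state '1' in Ichnops, Leptoion, Platyops, and Rhizellus only — synapomorphy for {Ichnops, Leptoion, Platyops, Rhizellus}.
II (derived state '1') is unique to Leptoion (autapomorphy; uninformative for grouping).
Only Ichnops and Leptoion show the derived state '0' for III, supporting them as a clade.
Only Ichnops, Leptoion, and Platyops show the derived state '0' for IV, supporting them as a clade.
Most parsimonious ingroup topology: (Meroellus,((Platyops,(Leptoion,Ichnops)),Rhizellus)).
The clade {Ichnops, Leptoion, Platyops, Rhizellus} is supported by I: its derived state '1' occurs in exactly those taxa and in no other taxon (including the outgroup).

I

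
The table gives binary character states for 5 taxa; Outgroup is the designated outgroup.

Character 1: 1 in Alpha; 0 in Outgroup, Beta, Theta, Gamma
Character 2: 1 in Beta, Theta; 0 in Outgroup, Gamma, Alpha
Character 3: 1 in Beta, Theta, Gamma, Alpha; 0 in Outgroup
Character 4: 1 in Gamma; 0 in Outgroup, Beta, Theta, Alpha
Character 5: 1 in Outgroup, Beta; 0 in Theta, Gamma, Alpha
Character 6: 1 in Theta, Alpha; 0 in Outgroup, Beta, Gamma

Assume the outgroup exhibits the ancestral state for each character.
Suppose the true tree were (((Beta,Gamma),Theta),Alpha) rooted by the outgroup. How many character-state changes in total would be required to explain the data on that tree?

9

Map each character onto (((Beta,Gamma),Theta),Alpha) (rooted by Outgroup) and count the minimum state changes it requires (Fitch parsimony):
Character 1: 1; Character 2: 2; Character 3: 1; Character 4: 1; Character 5: 2; Character 6: 2.
Total tree length = 9.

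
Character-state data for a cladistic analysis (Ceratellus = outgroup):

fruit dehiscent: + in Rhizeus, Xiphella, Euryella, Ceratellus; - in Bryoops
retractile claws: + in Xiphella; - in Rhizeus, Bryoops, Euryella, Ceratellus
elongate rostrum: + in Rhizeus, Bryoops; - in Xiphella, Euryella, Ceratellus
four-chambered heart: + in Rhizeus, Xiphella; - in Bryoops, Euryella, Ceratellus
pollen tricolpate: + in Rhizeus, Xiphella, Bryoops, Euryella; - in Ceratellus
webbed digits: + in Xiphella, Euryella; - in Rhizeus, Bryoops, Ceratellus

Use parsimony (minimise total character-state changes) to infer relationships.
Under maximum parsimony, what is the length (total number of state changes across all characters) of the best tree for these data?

Character polarity is set by the outgroup: the derived state is whichever differs from the outgroup's state, so for fruit dehiscent the derived state is '-', and for the remaining characters it is '+'.
fruit dehiscent (derived state '-') is unique to Bryoops (autapomorphy; uninformative for grouping).
retractile claws (derived state '+') is unique to Xiphella (autapomorphy; uninformative for grouping).
elongate rostrum (derived state '+') is shared by Bryoops and Rhizeus — a synapomorphy uniting that clade.
four-chambered heart (state '+') occurs in Rhizeus and Xiphella but conflicts with the nesting implied by the other characters — most parsimoniously interpreted as homoplasy.
All ingroup taxa share the derived state '+' for pollen tricolpate; it defines the ingroup but does not resolve relationships within it.
webbed digits (derived state '+') is shared by Euryella and Xiphella — a synapomorphy uniting that clade.
Most parsimonious ingroup topology: ((Euryella,Xiphella),(Rhizeus,Bryoops)).
Changes per character on this tree: fruit dehiscent: 1; retractile claws: 1; elongate rostrum: 1; four-chambered heart: 2; pollen tricolpate: 1; webbed digits: 1.
Total = 7.

7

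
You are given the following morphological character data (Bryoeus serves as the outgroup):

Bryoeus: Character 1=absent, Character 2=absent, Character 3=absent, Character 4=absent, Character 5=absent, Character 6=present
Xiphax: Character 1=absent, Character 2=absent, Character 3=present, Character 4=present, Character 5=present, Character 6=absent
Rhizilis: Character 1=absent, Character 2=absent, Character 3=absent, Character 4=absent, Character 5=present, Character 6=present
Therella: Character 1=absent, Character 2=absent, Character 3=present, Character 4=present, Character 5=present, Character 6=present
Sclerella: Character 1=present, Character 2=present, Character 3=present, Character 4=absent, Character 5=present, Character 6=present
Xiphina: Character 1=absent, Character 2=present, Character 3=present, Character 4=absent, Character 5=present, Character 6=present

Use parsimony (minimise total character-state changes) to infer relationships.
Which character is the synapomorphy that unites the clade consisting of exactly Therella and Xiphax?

Character 4

Character polarity is set by the outgroup: the derived state is whichever differs from the outgroup's state, so for Character 6 the derived state is 'absent', and for the remaining characters it is 'present'.
Character 1 (derived state 'present') is unique to Sclerella (autapomorphy; uninformative for grouping).
Character 2: derived state 'present' in Sclerella and Xiphina only — synapomorphy for {Sclerella, Xiphina}.
Character 3: derived state 'present' in Sclerella, Therella, Xiphax, and Xiphina only — synapomorphy for {Sclerella, Therella, Xiphax, Xiphina}.
Character 4: derived state 'present' in Therella and Xiphax only — synapomorphy for {Therella, Xiphax}.
All ingroup taxa share the derived state 'present' for Character 5; it defines the ingroup but does not resolve relationships within it.
Character 6: derived state 'absent' in Xiphax only — an autapomorphy, so it tells us nothing about relationships among taxa.
Most parsimonious ingroup topology: (((Xiphax,Therella),(Sclerella,Xiphina)),Rhizilis).
The clade {Therella, Xiphax} is supported by Character 4: its derived state 'present' occurs in exactly those taxa and in no other taxon (including the outgroup).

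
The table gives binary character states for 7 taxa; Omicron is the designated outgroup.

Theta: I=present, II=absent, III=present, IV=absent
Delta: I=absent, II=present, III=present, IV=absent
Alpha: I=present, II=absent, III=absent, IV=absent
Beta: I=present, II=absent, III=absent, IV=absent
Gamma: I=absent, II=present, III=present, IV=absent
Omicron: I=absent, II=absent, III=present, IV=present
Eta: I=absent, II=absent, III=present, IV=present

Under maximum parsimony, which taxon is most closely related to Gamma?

Delta

Character polarity is set by the outgroup: the derived state is whichever differs from the outgroup's state, so for III, IV the derived state is 'absent', and for the remaining characters it is 'present'.
Only Alpha, Beta, and Theta show the derived state 'present' for I, supporting them as a clade.
Only Delta and Gamma show the derived state 'present' for II, supporting them as a clade.
III (derived state 'absent') is shared by Alpha and Beta — a synapomorphy uniting that clade.
IV (derived state 'absent') is shared by Alpha, Beta, Delta, Gamma, and Theta — a synapomorphy uniting that clade.
Most parsimonious ingroup topology: ((((Beta,Alpha),Theta),(Delta,Gamma)),Eta).
Gamma and Delta form a cherry on this tree, so they are sister taxa.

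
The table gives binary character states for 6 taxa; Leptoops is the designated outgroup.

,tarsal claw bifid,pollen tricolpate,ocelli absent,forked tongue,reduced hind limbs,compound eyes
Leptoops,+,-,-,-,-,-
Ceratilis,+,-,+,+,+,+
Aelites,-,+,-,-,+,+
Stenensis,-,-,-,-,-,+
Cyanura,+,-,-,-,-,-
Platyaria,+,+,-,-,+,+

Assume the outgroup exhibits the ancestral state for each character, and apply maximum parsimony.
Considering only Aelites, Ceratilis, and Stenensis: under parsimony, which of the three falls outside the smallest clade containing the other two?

Character polarity is set by the outgroup: the derived state is whichever differs from the outgroup's state, so for tarsal claw bifid the derived state is '-', and for the remaining characters it is '+'.
tarsal claw bifid (state '-') occurs in Aelites and Stenensis but conflicts with the nesting implied by the other characters — most parsimoniously interpreted as homoplasy.
Only Aelites and Platyaria show the derived state '+' for pollen tricolpate, supporting them as a clade.
ocelli absent: derived state '+' in Ceratilis only — an autapomorphy, so it tells us nothing about relationships among taxa.
forked tongue (derived state '+') is unique to Ceratilis (autapomorphy; uninformative for grouping).
reduced hind limbs (derived state '+') is shared by Aelites, Ceratilis, and Platyaria — a synapomorphy uniting that clade.
compound eyes: derived state '+' in Aelites, Ceratilis, Platyaria, and Stenensis only — synapomorphy for {Aelites, Ceratilis, Platyaria, Stenensis}.
Most parsimonious ingroup topology: (((Ceratilis,(Aelites,Platyaria)),Stenensis),Cyanura).
Ceratilis and Aelites share a more recent common ancestor with each other than either does with Stenensis, so Stenensis is the least closely related of the three.

Stenensis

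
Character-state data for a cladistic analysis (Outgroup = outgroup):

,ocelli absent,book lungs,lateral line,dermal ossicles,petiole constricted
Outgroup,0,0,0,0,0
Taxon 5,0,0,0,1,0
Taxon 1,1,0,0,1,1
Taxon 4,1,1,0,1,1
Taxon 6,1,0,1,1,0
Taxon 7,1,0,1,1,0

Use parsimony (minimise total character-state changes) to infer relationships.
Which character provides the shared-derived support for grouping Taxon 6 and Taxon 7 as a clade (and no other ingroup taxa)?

lateral line

The outgroup has state '0' for every character, so '1' is the derived state throughout.
Only Taxon 1, Taxon 4, Taxon 6, and Taxon 7 show the derived state '1' for ocelli absent, supporting them as a clade.
book lungs (derived state '1') is unique to Taxon 4 (autapomorphy; uninformative for grouping).
Only Taxon 6 and Taxon 7 show the derived state '1' for lateral line, supporting them as a clade.
All ingroup taxa share the derived state '1' for dermal ossicles; it defines the ingroup but does not resolve relationships within it.
petiole constricted (derived state '1') is shared by Taxon 1 and Taxon 4 — a synapomorphy uniting that clade.
Most parsimonious ingroup topology: (Taxon 5,((Taxon 1,Taxon 4),(Taxon 6,Taxon 7))).
The clade {Taxon 6, Taxon 7} is supported by lateral line: its derived state '1' occurs in exactly those taxa and in no other taxon (including the outgroup).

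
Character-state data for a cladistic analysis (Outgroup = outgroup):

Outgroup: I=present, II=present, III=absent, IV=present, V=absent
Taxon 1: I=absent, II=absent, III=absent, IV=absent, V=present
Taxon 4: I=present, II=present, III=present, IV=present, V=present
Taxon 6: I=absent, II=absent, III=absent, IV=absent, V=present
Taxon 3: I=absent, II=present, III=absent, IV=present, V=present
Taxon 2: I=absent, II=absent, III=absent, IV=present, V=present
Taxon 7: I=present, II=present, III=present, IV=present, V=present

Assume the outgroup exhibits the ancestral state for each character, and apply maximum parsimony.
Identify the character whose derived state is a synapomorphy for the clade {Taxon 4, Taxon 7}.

III

Character polarity is set by the outgroup: the derived state is whichever differs from the outgroup's state, so for I, II, IV the derived state is 'absent', and for the remaining characters it is 'present'.
I: derived state 'absent' in Taxon 1, Taxon 2, Taxon 3, and Taxon 6 only — synapomorphy for {Taxon 1, Taxon 2, Taxon 3, Taxon 6}.
II (derived state 'absent') is shared by Taxon 1, Taxon 2, and Taxon 6 — a synapomorphy uniting that clade.
Only Taxon 4 and Taxon 7 show the derived state 'present' for III, supporting them as a clade.
IV: derived state 'absent' in Taxon 1 and Taxon 6 only — synapomorphy for {Taxon 1, Taxon 6}.
V (derived state 'present') is shared by all ingroup taxa — unites the whole ingroup.
Most parsimonious ingroup topology: ((((Taxon 1,Taxon 6),Taxon 2),Taxon 3),(Taxon 4,Taxon 7)).
The clade {Taxon 4, Taxon 7} is supported by III: its derived state 'present' occurs in exactly those taxa and in no other taxon (including the outgroup).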